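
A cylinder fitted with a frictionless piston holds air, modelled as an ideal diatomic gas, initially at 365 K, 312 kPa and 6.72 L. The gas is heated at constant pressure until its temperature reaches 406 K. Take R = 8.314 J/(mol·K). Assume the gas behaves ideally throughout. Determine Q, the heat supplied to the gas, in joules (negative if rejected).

n = P₁V₁/(RT₁) = 312×6.72/(8.314×365) = 0.691 mol.
Isobaric: P stays 312 kPa; V/T = const ⇒ T₂ = 406 K, V₂ = 7.47 L.
W = PΔV = 312×(7.47−6.72) kPa·L = 236 J.
ΔU = nCvΔT = 0.691×20.8×(406−365) = 589 J.
Q = ΔU + W = nCpΔT = 824 J.

824 J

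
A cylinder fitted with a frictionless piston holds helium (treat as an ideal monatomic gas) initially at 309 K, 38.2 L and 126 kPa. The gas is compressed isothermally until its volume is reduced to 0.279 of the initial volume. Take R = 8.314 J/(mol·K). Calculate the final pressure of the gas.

452 kPa

Isothermal: T stays 309 K; PV = const ⇒ V₂ = 10.7 L, P₂ = 452 kPa.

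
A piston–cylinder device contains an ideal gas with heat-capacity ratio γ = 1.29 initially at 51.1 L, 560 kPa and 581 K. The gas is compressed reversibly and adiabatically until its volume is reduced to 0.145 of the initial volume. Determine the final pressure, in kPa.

6760 kPa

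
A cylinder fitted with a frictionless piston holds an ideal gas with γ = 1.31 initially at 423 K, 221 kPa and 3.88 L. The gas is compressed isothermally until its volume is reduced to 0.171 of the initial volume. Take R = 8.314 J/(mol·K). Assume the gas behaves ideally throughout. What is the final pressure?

1290 kPa

Isothermal: T stays 423 K; PV = const ⇒ V₂ = 0.663 L, P₂ = 1290 kPa.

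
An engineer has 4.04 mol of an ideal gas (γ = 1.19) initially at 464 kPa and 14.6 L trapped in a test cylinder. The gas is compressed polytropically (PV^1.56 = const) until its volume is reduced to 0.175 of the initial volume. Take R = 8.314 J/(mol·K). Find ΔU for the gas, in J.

59000 J

T₁ = P₁V₁/(nR) = 464×14.6/(4.04×8.314) = 202 K.
Polytropic n=1.56: T₂ = T₁(V₁/V₂)^(n−1) = 202×(5.71)^0.56 = 535 K; P₂ = P₁(V₁/V₂)^n = 7040 kPa.
For an ideal gas ΔU = nCvΔT with Cv = R/(γ−1) = 43.8 J/(mol·K).
ΔU = 4.04×43.8×(535−202) = 59000 J.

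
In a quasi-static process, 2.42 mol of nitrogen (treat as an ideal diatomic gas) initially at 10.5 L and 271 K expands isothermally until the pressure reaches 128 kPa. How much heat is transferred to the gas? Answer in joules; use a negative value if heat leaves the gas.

7640 J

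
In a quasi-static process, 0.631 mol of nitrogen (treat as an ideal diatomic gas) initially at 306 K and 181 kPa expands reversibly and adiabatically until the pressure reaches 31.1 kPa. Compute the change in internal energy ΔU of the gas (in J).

V₁ = nRT₁/P₁ = 0.631×8.314×306/181 = 8.87 L.
Adiabatic: T₂/T₁ = (P₂/P₁)^((γ−1)/γ) ⇒ T₂ = 306×(0.172)^0.286 = 185 K; V₂ = 31.2 L.
For an ideal gas ΔU = nCvΔT with Cv = (5/2)R = 20.8 J/(mol·K).
ΔU = 0.631×20.8×(185−306) = -1590 J.

-1590 J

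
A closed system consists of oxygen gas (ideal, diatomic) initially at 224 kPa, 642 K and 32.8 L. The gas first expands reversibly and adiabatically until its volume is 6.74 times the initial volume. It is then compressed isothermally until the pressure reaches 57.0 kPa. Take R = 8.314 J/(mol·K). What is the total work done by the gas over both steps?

5340 J

n = P₁V₁/(RT₁) = 224×32.8/(8.314×642) = 1.38 mol.
Step 1 — Adiabatic: TV^(γ−1) = const ⇒ T₂ = 642×(0.148)^0.400 = 299 K; PV^γ = const ⇒ P₂ = 15.5 kPa.
ΔU = nCvΔT = 1.38×20.8×(299−642) = -9810 J.
Q = 0 for an adiabatic process, so W = −ΔU = 9810 J.
State after step 1: P = 15.5 kPa, V = 221 L, T = 299 K.
Step 2 — Isothermal: T stays 299 K; PV = const ⇒ V₂ = 60.1 L, P₂ = 57.0 kPa.
ΔU = 0 (ideal gas, T constant).
W = nRT ln(V₂/V₁) = 1.38×8.314×299×ln(0.272) = -4460 J.
Q = ΔU + W = -4460 J.
Net over both steps: W = 5340 J, Q = -4460 J, ΔU = -9810 J.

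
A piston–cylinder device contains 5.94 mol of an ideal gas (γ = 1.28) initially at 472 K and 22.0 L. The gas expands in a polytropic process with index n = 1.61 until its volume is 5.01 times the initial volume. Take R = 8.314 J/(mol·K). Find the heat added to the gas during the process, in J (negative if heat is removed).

P₁ = nRT₁/V₁ = 5.94×8.314×472/22.0 = 1060 kPa.
Polytropic n=1.61: T₂ = T₁(V₁/V₂)^(n−1) = 472×(0.200)^0.61 = 177 K; P₂ = P₁(V₁/V₂)^n = 79.1 kPa.
W = (P₁V₁−P₂V₂)/(n−1) = (1060×22.0−79.1×110)/0.61 = 23900 J.
ΔU = nCvΔT = 5.94×29.7×(177−472) = -52100 J.
Q = ΔU + W = -28200 J.

-28200 J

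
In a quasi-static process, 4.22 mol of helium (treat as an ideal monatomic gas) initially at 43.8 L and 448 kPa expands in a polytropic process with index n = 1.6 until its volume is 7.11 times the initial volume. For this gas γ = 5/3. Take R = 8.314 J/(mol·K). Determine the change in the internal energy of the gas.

T₁ = P₁V₁/(nR) = 448×43.8/(4.22×8.314) = 559 K.
Polytropic n=1.6: T₂ = T₁(V₁/V₂)^(n−1) = 559×(0.141)^0.60 = 172 K; P₂ = P₁(V₁/V₂)^n = 19.4 kPa.
For an ideal gas ΔU = nCvΔT with Cv = (3/2)R = 12.5 J/(mol·K).
ΔU = 4.22×12.5×(172−559) = -20400 J.

-20400 J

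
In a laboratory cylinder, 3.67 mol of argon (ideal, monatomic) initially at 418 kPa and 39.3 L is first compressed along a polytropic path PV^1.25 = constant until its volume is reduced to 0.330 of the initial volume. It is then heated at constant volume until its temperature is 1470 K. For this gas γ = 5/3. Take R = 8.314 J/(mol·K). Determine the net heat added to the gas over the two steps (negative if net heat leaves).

T₁ = P₁V₁/(nR) = 418×39.3/(3.67×8.314) = 538 K.
Step 1 — Polytropic n=1.25: T₂ = T₁(V₁/V₂)^(n−1) = 538×(3.03)^0.25 = 710 K; P₂ = P₁(V₁/V₂)^n = 1670 kPa.
W = (P₁V₁−P₂V₂)/(n−1) = (418×39.3−1670×13.0)/0.25 = -21000 J.
ΔU = nCvΔT = 3.67×12.5×(710−538) = 7870 J.
Q = ΔU + W = -13100 J.
State after step 1: P = 1670 kPa, V = 13.0 L, T = 710 K.
Step 2 — Isochoric: V stays 13.0 L; P/T = const ⇒ T₂ = 1470 K, P₂ = 3460 kPa.
W = 0 (no volume change).
ΔU = nCvΔT = 3.67×12.5×(1470−710) = 34800 J.
Q = ΔU = 34800 J.
Net over both steps: W = -21000 J, Q = 21700 J, ΔU = 42600 J.

21700 J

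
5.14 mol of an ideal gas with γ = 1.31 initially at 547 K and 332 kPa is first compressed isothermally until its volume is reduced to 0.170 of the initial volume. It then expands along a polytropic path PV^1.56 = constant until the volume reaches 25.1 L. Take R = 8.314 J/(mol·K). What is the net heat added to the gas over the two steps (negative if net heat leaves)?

-52800 J

V₁ = nRT₁/P₁ = 5.14×8.314×547/332 = 70.4 L.
Step 1 — Isothermal: T stays 547 K; PV = const ⇒ V₂ = 12.0 L, P₂ = 1950 kPa.
ΔU = 0 (ideal gas, T constant).
W = nRT ln(V₂/V₁) = 5.14×8.314×547×ln(0.170) = -41400 J.
Q = ΔU + W = -41400 J.
State after step 1: P = 1950 kPa, V = 12.0 L, T = 547 K.
Step 2 — Polytropic n=1.56: T₂ = T₁(V₁/V₂)^(n−1) = 547×(0.477)^0.56 = 361 K; P₂ = P₁(V₁/V₂)^n = 615 kPa.
W = (P₁V₁−P₂V₂)/(n−1) = (1950×12.0−615×25.1)/0.56 = 14200 J.
ΔU = nCvΔT = 5.14×26.8×(361−547) = -25600 J.
Q = ΔU + W = -11400 J.
Net over both steps: W = -27300 J, Q = -52800 J, ΔU = -25600 J.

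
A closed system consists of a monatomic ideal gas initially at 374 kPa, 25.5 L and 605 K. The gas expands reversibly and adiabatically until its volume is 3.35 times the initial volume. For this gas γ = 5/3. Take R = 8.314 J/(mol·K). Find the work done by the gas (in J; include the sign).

7920 J

n = P₁V₁/(RT₁) = 374×25.5/(8.314×605) = 1.90 mol.
Adiabatic: TV^(γ−1) = const ⇒ T₂ = 605×(0.299)^0.667 = 270 K; PV^γ = const ⇒ P₂ = 49.9 kPa.
ΔU = nCvΔT = 1.90×12.5×(270−605) = -7920 J.
Q = 0 for an adiabatic process, so W = −ΔU = 7920 J.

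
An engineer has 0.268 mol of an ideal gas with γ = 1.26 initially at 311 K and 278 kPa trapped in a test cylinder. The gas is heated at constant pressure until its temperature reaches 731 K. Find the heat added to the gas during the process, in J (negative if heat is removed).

V₁ = nRT₁/P₁ = 0.268×8.314×311/278 = 2.49 L.
Isobaric: P stays 278 kPa; V/T = const ⇒ T₂ = 731 K, V₂ = 5.86 L.
W = PΔV = 278×(5.86−2.49) kPa·L = 936 J.
ΔU = nCvΔT = 0.268×32.0×(731−311) = 3600 J.
Q = ΔU + W = nCpΔT = 4540 J.

4540 J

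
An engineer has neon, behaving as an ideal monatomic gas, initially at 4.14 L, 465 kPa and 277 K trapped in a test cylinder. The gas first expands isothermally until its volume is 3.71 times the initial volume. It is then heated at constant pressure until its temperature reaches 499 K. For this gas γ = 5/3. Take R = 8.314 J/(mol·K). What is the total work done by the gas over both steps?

4070 J

n = P₁V₁/(RT₁) = 465×4.14/(8.314×277) = 0.836 mol.
Step 1 — Isothermal: T stays 277 K; PV = const ⇒ V₂ = 15.4 L, P₂ = 125 kPa.
ΔU = 0 (ideal gas, T constant).
W = nRT ln(V₂/V₁) = 0.836×8.314×277×ln(3.71) = 2520 J.
Q = ΔU + W = 2520 J.
State after step 1: P = 125 kPa, V = 15.4 L, T = 277 K.
Step 2 — Isobaric: P stays 125 kPa; V/T = const ⇒ T₂ = 499 K, V₂ = 27.7 L.
W = PΔV = 125×(27.7−15.4) kPa·L = 1540 J.
ΔU = nCvΔT = 0.836×12.5×(499−277) = 2310 J.
Q = ΔU + W = nCpΔT = 3860 J.
Net over both steps: W = 4070 J, Q = 6380 J, ΔU = 2310 J.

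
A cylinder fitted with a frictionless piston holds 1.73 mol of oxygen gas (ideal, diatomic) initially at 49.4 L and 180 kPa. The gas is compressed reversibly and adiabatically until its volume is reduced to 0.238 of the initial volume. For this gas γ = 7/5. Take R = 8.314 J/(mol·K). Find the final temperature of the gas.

T₁ = P₁V₁/(nR) = 180×49.4/(1.73×8.314) = 618 K.
Adiabatic: TV^(γ−1) = const ⇒ T₂ = 618×(4.20)^0.400 = 1100 K; PV^γ = const ⇒ P₂ = 1340 kPa.

1100 K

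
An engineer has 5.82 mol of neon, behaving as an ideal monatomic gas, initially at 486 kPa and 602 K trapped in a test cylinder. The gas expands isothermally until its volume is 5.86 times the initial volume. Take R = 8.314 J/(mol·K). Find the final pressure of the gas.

V₁ = nRT₁/P₁ = 5.82×8.314×602/486 = 59.9 L.
Isothermal: T stays 602 K; PV = const ⇒ V₂ = 351 L, P₂ = 82.9 kPa.

82.9 kPa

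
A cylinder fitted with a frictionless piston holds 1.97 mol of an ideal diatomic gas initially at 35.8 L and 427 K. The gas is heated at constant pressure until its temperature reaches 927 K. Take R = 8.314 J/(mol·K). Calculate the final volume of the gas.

77.7 L

P₁ = nRT₁/V₁ = 1.97×8.314×427/35.8 = 195 kPa.
Isobaric: P stays 195 kPa; V/T = const ⇒ T₂ = 927 K, V₂ = 77.7 L.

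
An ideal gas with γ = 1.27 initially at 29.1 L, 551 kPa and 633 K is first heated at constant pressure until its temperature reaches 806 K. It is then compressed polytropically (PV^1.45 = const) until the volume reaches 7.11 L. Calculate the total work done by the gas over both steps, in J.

n = P₁V₁/(RT₁) = 551×29.1/(8.314×633) = 3.05 mol.
Step 1 — Isobaric: P stays 551 kPa; V/T = const ⇒ T₂ = 806 K, V₂ = 37.1 L.
W = PΔV = 551×(37.1−29.1) kPa·L = 4380 J.
ΔU = nCvΔT = 3.05×30.8×(806−633) = 16200 J.
Q = ΔU + W = nCpΔT = 20600 J.
State after step 1: P = 551 kPa, V = 37.1 L, T = 806 K.
Step 2 — Polytropic n=1.45: T₂ = T₁(V₁/V₂)^(n−1) = 806×(5.21)^0.45 = 1690 K; P₂ = P₁(V₁/V₂)^n = 6040 kPa.
W = (P₁V₁−P₂V₂)/(n−1) = (551×37.1−6040×7.11)/0.45 = -50000 J.
ΔU = nCvΔT = 3.05×30.8×(1690−806) = 83300 J.
Q = ΔU + W = 33300 J.
Net over both steps: W = -45600 J, Q = 53900 J, ΔU = 99600 J.

-45600 J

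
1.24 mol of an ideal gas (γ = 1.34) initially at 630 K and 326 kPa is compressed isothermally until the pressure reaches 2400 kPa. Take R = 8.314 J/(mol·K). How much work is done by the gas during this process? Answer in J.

-13000 J

V₁ = nRT₁/P₁ = 1.24×8.314×630/326 = 19.9 L.
Isothermal: T stays 630 K; PV = const ⇒ V₂ = 2.71 L, P₂ = 2400 kPa.
W = nRT ln(V₂/V₁) = 1.24×8.314×630×ln(0.136) = -13000 J.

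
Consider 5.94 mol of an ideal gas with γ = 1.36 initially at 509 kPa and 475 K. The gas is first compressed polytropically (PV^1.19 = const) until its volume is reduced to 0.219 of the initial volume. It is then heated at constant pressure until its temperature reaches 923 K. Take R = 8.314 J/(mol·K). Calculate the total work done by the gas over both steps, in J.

-27000 J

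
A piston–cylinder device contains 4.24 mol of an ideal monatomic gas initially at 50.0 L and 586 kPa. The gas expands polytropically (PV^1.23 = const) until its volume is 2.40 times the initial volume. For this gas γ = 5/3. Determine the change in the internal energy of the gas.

-8020 J

T₁ = P₁V₁/(nR) = 586×50.0/(4.24×8.314) = 831 K.
Polytropic n=1.23: T₂ = T₁(V₁/V₂)^(n−1) = 831×(0.417)^0.23 = 680 K; P₂ = P₁(V₁/V₂)^n = 200 kPa.
For an ideal gas ΔU = nCvΔT with Cv = (3/2)R = 12.5 J/(mol·K).
ΔU = 4.24×12.5×(680−831) = -8020 J.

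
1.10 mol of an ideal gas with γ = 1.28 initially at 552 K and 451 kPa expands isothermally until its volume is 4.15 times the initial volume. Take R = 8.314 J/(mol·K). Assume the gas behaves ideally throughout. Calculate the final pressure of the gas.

109 kPa

V₁ = nRT₁/P₁ = 1.10×8.314×552/451 = 11.2 L.
Isothermal: T stays 552 K; PV = const ⇒ V₂ = 46.5 L, P₂ = 109 kPa.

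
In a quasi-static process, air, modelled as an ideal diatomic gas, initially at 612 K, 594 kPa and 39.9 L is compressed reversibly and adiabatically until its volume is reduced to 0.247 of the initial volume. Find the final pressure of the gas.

4210 kPa

Adiabatic: TV^(γ−1) = const ⇒ T₂ = 612×(4.05)^0.400 = 1070 K; PV^γ = const ⇒ P₂ = 4210 kPa.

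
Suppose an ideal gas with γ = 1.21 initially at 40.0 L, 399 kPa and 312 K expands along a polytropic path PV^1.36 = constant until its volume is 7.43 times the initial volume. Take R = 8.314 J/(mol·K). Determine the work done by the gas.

n = P₁V₁/(RT₁) = 399×40.0/(8.314×312) = 6.15 mol.
Polytropic n=1.36: T₂ = T₁(V₁/V₂)^(n−1) = 312×(0.135)^0.36 = 152 K; P₂ = P₁(V₁/V₂)^n = 26.1 kPa.
W = (P₁V₁−P₂V₂)/(n−1) = (399×40.0−26.1×297)/0.36 = 22800 J.

22800 J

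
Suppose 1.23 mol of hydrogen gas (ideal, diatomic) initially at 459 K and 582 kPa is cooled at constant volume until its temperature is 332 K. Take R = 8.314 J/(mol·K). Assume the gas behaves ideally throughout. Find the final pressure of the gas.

421 kPa

V₁ = nRT₁/P₁ = 1.23×8.314×459/582 = 8.07 L.
Isochoric: V stays 8.07 L; P/T = const ⇒ T₂ = 332 K, P₂ = 421 kPa.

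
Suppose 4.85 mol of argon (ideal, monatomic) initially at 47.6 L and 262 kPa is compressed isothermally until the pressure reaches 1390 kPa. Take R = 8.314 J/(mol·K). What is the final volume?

8.97 L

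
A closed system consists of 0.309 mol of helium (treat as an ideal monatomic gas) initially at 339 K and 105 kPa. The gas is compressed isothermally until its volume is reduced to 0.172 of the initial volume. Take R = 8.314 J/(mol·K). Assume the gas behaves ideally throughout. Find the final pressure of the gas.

V₁ = nRT₁/P₁ = 0.309×8.314×339/105 = 8.29 L.
Isothermal: T stays 339 K; PV = const ⇒ V₂ = 1.43 L, P₂ = 610 kPa.

610 kPa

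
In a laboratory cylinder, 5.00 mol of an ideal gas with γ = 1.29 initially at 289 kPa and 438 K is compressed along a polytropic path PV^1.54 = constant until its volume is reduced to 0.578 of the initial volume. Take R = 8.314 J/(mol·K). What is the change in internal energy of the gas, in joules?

21600 J

V₁ = nRT₁/P₁ = 5.00×8.314×438/289 = 63.0 L.
Polytropic n=1.54: T₂ = T₁(V₁/V₂)^(n−1) = 438×(1.73)^0.54 = 589 K; P₂ = P₁(V₁/V₂)^n = 672 kPa.
For an ideal gas ΔU = nCvΔT with Cv = R/(γ−1) = 28.7 J/(mol·K).
ΔU = 5.00×28.7×(589−438) = 21600 J.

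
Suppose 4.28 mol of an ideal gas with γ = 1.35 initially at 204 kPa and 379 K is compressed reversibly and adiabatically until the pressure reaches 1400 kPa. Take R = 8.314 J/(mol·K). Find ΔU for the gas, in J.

25000 J

V₁ = nRT₁/P₁ = 4.28×8.314×379/204 = 66.1 L.
Adiabatic: T₂/T₁ = (P₂/P₁)^((γ−1)/γ) ⇒ T₂ = 379×(6.86)^0.259 = 624 K; V₂ = 15.9 L.
For an ideal gas ΔU = nCvΔT with Cv = R/(γ−1) = 23.8 J/(mol·K).
ΔU = 4.28×23.8×(624−379) = 25000 J.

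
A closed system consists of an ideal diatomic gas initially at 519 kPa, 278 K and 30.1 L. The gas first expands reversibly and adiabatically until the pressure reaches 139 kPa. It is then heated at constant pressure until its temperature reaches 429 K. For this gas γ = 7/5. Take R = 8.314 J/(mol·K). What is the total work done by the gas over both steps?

25600 J

n = P₁V₁/(RT₁) = 519×30.1/(8.314×278) = 6.76 mol.
Step 1 — Adiabatic: T₂/T₁ = (P₂/P₁)^((γ−1)/γ) ⇒ T₂ = 278×(0.268)^0.286 = 191 K; V₂ = 77.1 L.
ΔU = nCvΔT = 6.76×20.8×(191−278) = -12300 J.
Q = 0 for an adiabatic process, so W = −ΔU = 12300 J.
State after step 1: P = 139 kPa, V = 77.1 L, T = 191 K.
Step 2 — Isobaric: P stays 139 kPa; V/T = const ⇒ T₂ = 429 K, V₂ = 173 L.
W = PΔV = 139×(173−77.1) kPa·L = 13400 J.
ΔU = nCvΔT = 6.76×20.8×(429−191) = 33500 J.
Q = ΔU + W = nCpΔT = 46800 J.
Net over both steps: W = 25600 J, Q = 46800 J, ΔU = 21200 J.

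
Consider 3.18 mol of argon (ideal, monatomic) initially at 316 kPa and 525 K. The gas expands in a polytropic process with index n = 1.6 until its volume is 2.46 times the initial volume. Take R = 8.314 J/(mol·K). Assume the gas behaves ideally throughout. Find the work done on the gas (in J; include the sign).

V₁ = nRT₁/P₁ = 3.18×8.314×525/316 = 43.9 L.
Polytropic n=1.6: T₂ = T₁(V₁/V₂)^(n−1) = 525×(0.407)^0.60 = 306 K; P₂ = P₁(V₁/V₂)^n = 74.8 kPa.
W = (P₁V₁−P₂V₂)/(n−1) = (316×43.9−74.8×108)/0.60 = 9650 J.
Work done on the gas = −W_by = -9650 J.

-9650 J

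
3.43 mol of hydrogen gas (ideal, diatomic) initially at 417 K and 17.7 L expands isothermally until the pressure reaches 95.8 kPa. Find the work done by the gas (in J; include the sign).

23200 J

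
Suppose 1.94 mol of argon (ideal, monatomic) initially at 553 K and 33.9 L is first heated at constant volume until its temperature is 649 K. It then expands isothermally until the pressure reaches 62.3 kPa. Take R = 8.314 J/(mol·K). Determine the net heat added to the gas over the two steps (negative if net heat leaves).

P₁ = nRT₁/V₁ = 1.94×8.314×553/33.9 = 263 kPa.
Step 1 — Isochoric: V stays 33.9 L; P/T = const ⇒ T₂ = 649 K, P₂ = 309 kPa.
W = 0 (no volume change).
ΔU = nCvΔT = 1.94×12.5×(649−553) = 2320 J.
Q = ΔU = 2320 J.
State after step 1: P = 309 kPa, V = 33.9 L, T = 649 K.
Step 2 — Isothermal: T stays 649 K; PV = const ⇒ V₂ = 168 L, P₂ = 62.3 kPa.
ΔU = 0 (ideal gas, T constant).
W = nRT ln(V₂/V₁) = 1.94×8.314×649×ln(4.96) = 16800 J.
Q = ΔU + W = 16800 J.
Net over both steps: W = 16800 J, Q = 19100 J, ΔU = 2320 J.

19100 J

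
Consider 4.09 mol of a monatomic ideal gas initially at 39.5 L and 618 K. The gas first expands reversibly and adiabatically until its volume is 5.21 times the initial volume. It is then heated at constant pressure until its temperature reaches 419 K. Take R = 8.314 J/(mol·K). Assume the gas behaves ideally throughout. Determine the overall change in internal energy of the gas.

P₁ = nRT₁/V₁ = 4.09×8.314×618/39.5 = 532 kPa.
Step 1 — Adiabatic: TV^(γ−1) = const ⇒ T₂ = 618×(0.192)^0.667 = 206 K; PV^γ = const ⇒ P₂ = 34.0 kPa.
ΔU = nCvΔT = 4.09×12.5×(206−618) = -21000 J.
Q = 0 for an adiabatic process, so W = −ΔU = 21000 J.
State after step 1: P = 34.0 kPa, V = 206 L, T = 206 K.
Step 2 — Isobaric: P stays 34.0 kPa; V/T = const ⇒ T₂ = 419 K, V₂ = 419 L.
W = PΔV = 34.0×(419−206) kPa·L = 7260 J.
ΔU = nCvΔT = 4.09×12.5×(419−206) = 10900 J.
Q = ΔU + W = nCpΔT = 18100 J.
Net over both steps: W = 28300 J, Q = 18100 J, ΔU = -10200 J.

-10200 J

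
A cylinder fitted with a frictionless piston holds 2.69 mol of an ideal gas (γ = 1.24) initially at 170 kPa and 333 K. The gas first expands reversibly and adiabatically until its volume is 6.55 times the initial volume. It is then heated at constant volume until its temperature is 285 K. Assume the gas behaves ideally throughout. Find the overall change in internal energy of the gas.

-4470 J

V₁ = nRT₁/P₁ = 2.69×8.314×333/170 = 43.8 L.
Step 1 — Adiabatic: TV^(γ−1) = const ⇒ T₂ = 333×(0.153)^0.240 = 212 K; PV^γ = const ⇒ P₂ = 16.5 kPa.
ΔU = nCvΔT = 2.69×34.6×(212−333) = -11300 J.
Q = 0 for an adiabatic process, so W = −ΔU = 11300 J.
State after step 1: P = 16.5 kPa, V = 287 L, T = 212 K.
Step 2 — Isochoric: V stays 287 L; P/T = const ⇒ T₂ = 285 K, P₂ = 22.2 kPa.
W = 0 (no volume change).
ΔU = nCvΔT = 2.69×34.6×(285−212) = 6790 J.
Q = ΔU = 6790 J.
Net over both steps: W = 11300 J, Q = 6790 J, ΔU = -4470 J.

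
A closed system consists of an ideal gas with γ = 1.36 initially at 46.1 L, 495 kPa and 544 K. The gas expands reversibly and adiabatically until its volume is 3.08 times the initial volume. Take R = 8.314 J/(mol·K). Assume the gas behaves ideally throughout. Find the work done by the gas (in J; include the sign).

n = P₁V₁/(RT₁) = 495×46.1/(8.314×544) = 5.05 mol.
Adiabatic: TV^(γ−1) = const ⇒ T₂ = 544×(0.325)^0.360 = 363 K; PV^γ = const ⇒ P₂ = 107 kPa.
ΔU = nCvΔT = 5.05×23.1×(363−544) = -21100 J.
Q = 0 for an adiabatic process, so W = −ΔU = 21100 J.

21100 J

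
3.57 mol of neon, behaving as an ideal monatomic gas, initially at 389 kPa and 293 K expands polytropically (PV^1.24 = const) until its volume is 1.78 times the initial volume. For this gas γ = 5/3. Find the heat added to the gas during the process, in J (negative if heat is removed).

3000 J

V₁ = nRT₁/P₁ = 3.57×8.314×293/389 = 22.4 L.
Polytropic n=1.24: T₂ = T₁(V₁/V₂)^(n−1) = 293×(0.562)^0.24 = 255 K; P₂ = P₁(V₁/V₂)^n = 190 kPa.
W = (P₁V₁−P₂V₂)/(n−1) = (389×22.4−190×39.8)/0.24 = 4680 J.
ΔU = nCvΔT = 3.57×12.5×(255−293) = -1690 J.
Q = ΔU + W = 3000 J.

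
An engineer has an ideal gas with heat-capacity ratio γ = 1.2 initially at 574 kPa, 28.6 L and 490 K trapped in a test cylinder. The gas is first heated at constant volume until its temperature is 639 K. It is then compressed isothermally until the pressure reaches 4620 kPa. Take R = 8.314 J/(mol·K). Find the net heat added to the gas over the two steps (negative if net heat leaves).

-14000 J

n = P₁V₁/(RT₁) = 574×28.6/(8.314×490) = 4.03 mol.
Step 1 — Isochoric: V stays 28.6 L; P/T = const ⇒ T₂ = 639 K, P₂ = 749 kPa.
W = 0 (no volume change).
ΔU = nCvΔT = 4.03×41.6×(639−490) = 25000 J.
Q = ΔU = 25000 J.
State after step 1: P = 749 kPa, V = 28.6 L, T = 639 K.
Step 2 — Isothermal: T stays 639 K; PV = const ⇒ V₂ = 4.63 L, P₂ = 4620 kPa.
ΔU = 0 (ideal gas, T constant).
W = nRT ln(V₂/V₁) = 4.03×8.314×639×ln(0.162) = -39000 J.
Q = ΔU + W = -39000 J.
Net over both steps: W = -39000 J, Q = -14000 J, ΔU = 25000 J.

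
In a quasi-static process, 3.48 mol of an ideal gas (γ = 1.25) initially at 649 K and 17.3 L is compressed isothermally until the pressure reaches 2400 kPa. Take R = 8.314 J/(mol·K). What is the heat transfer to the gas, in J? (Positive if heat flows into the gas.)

-14900 J

P₁ = nRT₁/V₁ = 3.48×8.314×649/17.3 = 1090 kPa.
Isothermal: T stays 649 K; PV = const ⇒ V₂ = 7.82 L, P₂ = 2400 kPa.
ΔU = 0 (ideal gas, T constant).
W = nRT ln(V₂/V₁) = 3.48×8.314×649×ln(0.452) = -14900 J.
Q = ΔU + W = -14900 J.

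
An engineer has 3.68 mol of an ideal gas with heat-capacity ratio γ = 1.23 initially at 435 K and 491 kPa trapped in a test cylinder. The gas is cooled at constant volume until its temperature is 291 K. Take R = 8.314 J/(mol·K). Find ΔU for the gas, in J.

-19200 J

V₁ = nRT₁/P₁ = 3.68×8.314×435/491 = 27.1 L.
Isochoric: V stays 27.1 L; P/T = const ⇒ T₂ = 291 K, P₂ = 328 kPa.
For an ideal gas ΔU = nCvΔT with Cv = R/(γ−1) = 36.1 J/(mol·K).
ΔU = 3.68×36.1×(291−435) = -19200 J.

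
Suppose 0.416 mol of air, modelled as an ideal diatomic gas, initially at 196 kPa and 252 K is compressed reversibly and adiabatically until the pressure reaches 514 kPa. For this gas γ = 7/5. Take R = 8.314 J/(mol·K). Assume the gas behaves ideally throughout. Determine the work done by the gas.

-691 J

V₁ = nRT₁/P₁ = 0.416×8.314×252/196 = 4.45 L.
Adiabatic: T₂/T₁ = (P₂/P₁)^((γ−1)/γ) ⇒ T₂ = 252×(2.62)^0.286 = 332 K; V₂ = 2.23 L.
ΔU = nCvΔT = 0.416×20.8×(332−252) = 691 J.
Q = 0 for an adiabatic process, so W = −ΔU = -691 J.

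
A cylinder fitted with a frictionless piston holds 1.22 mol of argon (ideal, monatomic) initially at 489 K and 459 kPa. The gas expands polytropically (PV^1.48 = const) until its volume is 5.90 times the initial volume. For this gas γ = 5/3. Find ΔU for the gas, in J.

-4270 J

V₁ = nRT₁/P₁ = 1.22×8.314×489/459 = 10.8 L.
Polytropic n=1.48: T₂ = T₁(V₁/V₂)^(n−1) = 489×(0.169)^0.48 = 209 K; P₂ = P₁(V₁/V₂)^n = 33.2 kPa.
For an ideal gas ΔU = nCvΔT with Cv = (3/2)R = 12.5 J/(mol·K).
ΔU = 1.22×12.5×(209−489) = -4270 J.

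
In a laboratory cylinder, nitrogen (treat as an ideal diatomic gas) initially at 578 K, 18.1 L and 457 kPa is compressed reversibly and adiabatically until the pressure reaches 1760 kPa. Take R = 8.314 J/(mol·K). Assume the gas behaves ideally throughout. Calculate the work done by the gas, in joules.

-9720 J

n = P₁V₁/(RT₁) = 457×18.1/(8.314×578) = 1.72 mol.
Adiabatic: T₂/T₁ = (P₂/P₁)^((γ−1)/γ) ⇒ T₂ = 578×(3.85)^0.286 = 850 K; V₂ = 6.91 L.
ΔU = nCvΔT = 1.72×20.8×(850−578) = 9720 J.
Q = 0 for an adiabatic process, so W = −ΔU = -9720 J.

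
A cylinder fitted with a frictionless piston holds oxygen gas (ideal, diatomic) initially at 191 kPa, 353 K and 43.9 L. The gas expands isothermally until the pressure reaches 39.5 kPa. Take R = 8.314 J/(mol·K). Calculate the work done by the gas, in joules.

13200 J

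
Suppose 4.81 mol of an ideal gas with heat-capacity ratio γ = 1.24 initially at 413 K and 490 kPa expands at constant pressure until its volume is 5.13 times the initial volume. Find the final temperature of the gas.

2120 K

V₁ = nRT₁/P₁ = 4.81×8.314×413/490 = 33.7 L.
Isobaric: P stays 490 kPa; V/T = const ⇒ T₂ = 2120 K, V₂ = 173 L.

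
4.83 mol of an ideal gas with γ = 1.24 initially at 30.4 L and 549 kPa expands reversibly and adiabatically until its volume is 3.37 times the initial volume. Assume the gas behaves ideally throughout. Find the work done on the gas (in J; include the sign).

T₁ = P₁V₁/(nR) = 549×30.4/(4.83×8.314) = 416 K.
Adiabatic: TV^(γ−1) = const ⇒ T₂ = 416×(0.297)^0.240 = 310 K; PV^γ = const ⇒ P₂ = 122 kPa.
ΔU = nCvΔT = 4.83×34.6×(310−416) = -17600 J.
Q = 0 for an adiabatic process, so W = −ΔU = 17600 J.
Work done on the gas = −W_by = -17600 J.

-17600 J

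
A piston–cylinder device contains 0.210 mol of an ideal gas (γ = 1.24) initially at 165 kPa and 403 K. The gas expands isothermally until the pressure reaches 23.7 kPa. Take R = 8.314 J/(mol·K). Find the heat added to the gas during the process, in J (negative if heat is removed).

1370 J

V₁ = nRT₁/P₁ = 0.210×8.314×403/165 = 4.26 L.
Isothermal: T stays 403 K; PV = const ⇒ V₂ = 29.7 L, P₂ = 23.7 kPa.
ΔU = 0 (ideal gas, T constant).
W = nRT ln(V₂/V₁) = 0.210×8.314×403×ln(6.96) = 1370 J.
Q = ΔU + W = 1370 J.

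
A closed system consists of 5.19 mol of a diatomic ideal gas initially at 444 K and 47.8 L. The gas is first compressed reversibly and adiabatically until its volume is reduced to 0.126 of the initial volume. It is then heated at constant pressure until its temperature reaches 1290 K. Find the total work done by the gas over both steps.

P₁ = nRT₁/V₁ = 5.19×8.314×444/47.8 = 401 kPa.
Step 1 — Adiabatic: TV^(γ−1) = const ⇒ T₂ = 444×(7.94)^0.400 = 1020 K; PV^γ = const ⇒ P₂ = 7280 kPa.
ΔU = nCvΔT = 5.19×20.8×(1020−444) = 61800 J.
Q = 0 for an adiabatic process, so W = −ΔU = -61800 J.
State after step 1: P = 7280 kPa, V = 6.02 L, T = 1020 K.
Step 2 — Isobaric: P stays 7280 kPa; V/T = const ⇒ T₂ = 1290 K, V₂ = 7.64 L.
W = PΔV = 7280×(7.64−6.02) kPa·L = 11800 J.
ΔU = nCvΔT = 5.19×20.8×(1290−1020) = 29500 J.
Q = ΔU + W = nCpΔT = 41300 J.
Net over both steps: W = -50000 J, Q = 41300 J, ΔU = 91300 J.

-50000 J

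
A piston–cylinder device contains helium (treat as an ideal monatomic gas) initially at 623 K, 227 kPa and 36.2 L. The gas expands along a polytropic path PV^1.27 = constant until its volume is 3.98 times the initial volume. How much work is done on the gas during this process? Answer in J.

-9470 J

n = P₁V₁/(RT₁) = 227×36.2/(8.314×623) = 1.59 mol.
Polytropic n=1.27: T₂ = T₁(V₁/V₂)^(n−1) = 623×(0.251)^0.27 = 429 K; P₂ = P₁(V₁/V₂)^n = 39.3 kPa.
W = (P₁V₁−P₂V₂)/(n−1) = (227×36.2−39.3×144)/0.27 = 9470 J.
Work done on the gas = −W_by = -9470 J.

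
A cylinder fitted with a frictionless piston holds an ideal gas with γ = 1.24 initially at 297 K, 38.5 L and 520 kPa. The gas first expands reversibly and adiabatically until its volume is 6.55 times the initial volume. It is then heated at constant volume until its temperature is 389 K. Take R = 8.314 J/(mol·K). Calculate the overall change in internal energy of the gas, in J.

25800 J

n = P₁V₁/(RT₁) = 520×38.5/(8.314×297) = 8.11 mol.
Step 1 — Adiabatic: TV^(γ−1) = const ⇒ T₂ = 297×(0.153)^0.240 = 189 K; PV^γ = const ⇒ P₂ = 50.6 kPa.
ΔU = nCvΔT = 8.11×34.6×(189−297) = -30300 J.
Q = 0 for an adiabatic process, so W = −ΔU = 30300 J.
State after step 1: P = 50.6 kPa, V = 252 L, T = 189 K.
Step 2 — Isochoric: V stays 252 L; P/T = const ⇒ T₂ = 389 K, P₂ = 104 kPa.
W = 0 (no volume change).
ΔU = nCvΔT = 8.11×34.6×(389−189) = 56100 J.
Q = ΔU = 56100 J.
Net over both steps: W = 30300 J, Q = 56100 J, ΔU = 25800 J.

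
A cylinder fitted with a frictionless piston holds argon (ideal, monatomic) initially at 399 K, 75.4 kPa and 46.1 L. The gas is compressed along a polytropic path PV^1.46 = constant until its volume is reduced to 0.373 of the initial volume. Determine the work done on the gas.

4340 J

n = P₁V₁/(RT₁) = 75.4×46.1/(8.314×399) = 1.05 mol.
Polytropic n=1.46: T₂ = T₁(V₁/V₂)^(n−1) = 399×(2.68)^0.46 = 628 K; P₂ = P₁(V₁/V₂)^n = 318 kPa.
W = (P₁V₁−P₂V₂)/(n−1) = (75.4×46.1−318×17.2)/0.46 = -4340 J.
Work done on the gas = −W_by = 4340 J.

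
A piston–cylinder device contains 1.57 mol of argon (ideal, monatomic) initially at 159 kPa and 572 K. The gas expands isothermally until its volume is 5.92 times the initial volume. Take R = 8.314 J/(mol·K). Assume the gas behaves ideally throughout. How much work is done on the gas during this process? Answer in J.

-13300 J

V₁ = nRT₁/P₁ = 1.57×8.314×572/159 = 47.0 L.
Isothermal: T stays 572 K; PV = const ⇒ V₂ = 278 L, P₂ = 26.9 kPa.
W = nRT ln(V₂/V₁) = 1.57×8.314×572×ln(5.92) = 13300 J.
Work done on the gas = −W_by = -13300 J.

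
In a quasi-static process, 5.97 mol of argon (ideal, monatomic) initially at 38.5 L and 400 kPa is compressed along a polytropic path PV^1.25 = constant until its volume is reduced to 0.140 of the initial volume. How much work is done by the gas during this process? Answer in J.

-39100 J

T₁ = P₁V₁/(nR) = 400×38.5/(5.97×8.314) = 310 K.
Polytropic n=1.25: T₂ = T₁(V₁/V₂)^(n−1) = 310×(7.14)^0.25 = 507 K; P₂ = P₁(V₁/V₂)^n = 4670 kPa.
W = (P₁V₁−P₂V₂)/(n−1) = (400×38.5−4670×5.39)/0.25 = -39100 J.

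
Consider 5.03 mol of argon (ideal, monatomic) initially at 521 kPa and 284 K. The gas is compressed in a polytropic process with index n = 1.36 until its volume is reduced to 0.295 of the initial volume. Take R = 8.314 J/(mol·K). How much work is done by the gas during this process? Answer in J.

V₁ = nRT₁/P₁ = 5.03×8.314×284/521 = 22.8 L.
Polytropic n=1.36: T₂ = T₁(V₁/V₂)^(n−1) = 284×(3.39)^0.36 = 441 K; P₂ = P₁(V₁/V₂)^n = 2740 kPa.
W = (P₁V₁−P₂V₂)/(n−1) = (521×22.8−2740×6.72)/0.36 = -18200 J.

-18200 J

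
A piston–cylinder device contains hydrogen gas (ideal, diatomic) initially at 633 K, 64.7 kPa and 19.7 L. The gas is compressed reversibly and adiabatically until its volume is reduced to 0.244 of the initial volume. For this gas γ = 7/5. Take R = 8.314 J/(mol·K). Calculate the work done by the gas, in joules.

n = P₁V₁/(RT₁) = 64.7×19.7/(8.314×633) = 0.242 mol.
Adiabatic: TV^(γ−1) = const ⇒ T₂ = 633×(4.10)^0.400 = 1110 K; PV^γ = const ⇒ P₂ = 466 kPa.
ΔU = nCvΔT = 0.242×20.8×(1110−633) = 2420 J.
Q = 0 for an adiabatic process, so W = −ΔU = -2420 J.

-2420 J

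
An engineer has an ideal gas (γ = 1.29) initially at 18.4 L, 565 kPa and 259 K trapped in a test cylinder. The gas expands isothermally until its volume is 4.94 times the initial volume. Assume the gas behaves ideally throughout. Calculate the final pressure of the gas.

Isothermal: T stays 259 K; PV = const ⇒ V₂ = 90.9 L, P₂ = 114 kPa.

114 kPa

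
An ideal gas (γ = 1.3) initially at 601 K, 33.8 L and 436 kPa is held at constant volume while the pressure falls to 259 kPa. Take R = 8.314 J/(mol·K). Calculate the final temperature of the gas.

Isochoric: V stays 33.8 L; P/T = const ⇒ T₂ = 357 K, P₂ = 259 kPa.

357 K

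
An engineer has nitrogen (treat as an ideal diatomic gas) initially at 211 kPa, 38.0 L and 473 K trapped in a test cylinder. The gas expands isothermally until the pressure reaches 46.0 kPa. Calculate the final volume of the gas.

174 L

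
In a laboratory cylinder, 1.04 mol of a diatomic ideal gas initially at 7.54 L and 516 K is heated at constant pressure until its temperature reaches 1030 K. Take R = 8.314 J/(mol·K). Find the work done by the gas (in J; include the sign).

4440 J

P₁ = nRT₁/V₁ = 1.04×8.314×516/7.54 = 592 kPa.
Isobaric: P stays 592 kPa; V/T = const ⇒ T₂ = 1030 K, V₂ = 15.1 L.
W = PΔV = 592×(15.1−7.54) kPa·L = 4440 J.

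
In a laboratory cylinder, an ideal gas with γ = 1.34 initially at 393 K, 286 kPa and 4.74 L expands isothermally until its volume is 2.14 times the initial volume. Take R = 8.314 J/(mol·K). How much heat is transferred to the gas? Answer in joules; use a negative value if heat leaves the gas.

n = P₁V₁/(RT₁) = 286×4.74/(8.314×393) = 0.415 mol.
Isothermal: T stays 393 K; PV = const ⇒ V₂ = 10.1 L, P₂ = 134 kPa.
ΔU = 0 (ideal gas, T constant).
W = nRT ln(V₂/V₁) = 0.415×8.314×393×ln(2.14) = 1030 J.
Q = ΔU + W = 1030 J.

1030 J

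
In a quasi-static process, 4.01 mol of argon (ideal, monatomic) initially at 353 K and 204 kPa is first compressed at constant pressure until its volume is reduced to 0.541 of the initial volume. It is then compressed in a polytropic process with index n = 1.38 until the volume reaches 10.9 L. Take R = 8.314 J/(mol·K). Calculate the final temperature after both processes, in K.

V₁ = nRT₁/P₁ = 4.01×8.314×353/204 = 57.7 L.
Step 1 — Isobaric: P stays 204 kPa; V/T = const ⇒ T₂ = 191 K, V₂ = 31.2 L.
W = PΔV = 204×(31.2−57.7) kPa·L = -5400 J.
ΔU = nCvΔT = 4.01×12.5×(191−353) = -8100 J.
Q = ΔU + W = nCpΔT = -13500 J.
State after step 1: P = 204 kPa, V = 31.2 L, T = 191 K.
Step 2 — Polytropic n=1.38: T₂ = T₁(V₁/V₂)^(n−1) = 191×(2.86)^0.38 = 285 K; P₂ = P₁(V₁/V₂)^n = 871 kPa.
W = (P₁V₁−P₂V₂)/(n−1) = (204×31.2−871×10.9)/0.38 = -8230 J.
ΔU = nCvΔT = 4.01×12.5×(285−191) = 4690 J.
Q = ΔU + W = -3540 J.
Net over both steps: W = -13600 J, Q = -17000 J, ΔU = -3410 J.

285 K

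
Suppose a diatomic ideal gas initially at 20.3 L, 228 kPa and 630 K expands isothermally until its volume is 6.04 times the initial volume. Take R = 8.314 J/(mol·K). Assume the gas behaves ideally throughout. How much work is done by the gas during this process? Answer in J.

n = P₁V₁/(RT₁) = 228×20.3/(8.314×630) = 0.884 mol.
Isothermal: T stays 630 K; PV = const ⇒ V₂ = 123 L, P₂ = 37.7 kPa.
W = nRT ln(V₂/V₁) = 0.884×8.314×630×ln(6.04) = 8320 J.

8320 J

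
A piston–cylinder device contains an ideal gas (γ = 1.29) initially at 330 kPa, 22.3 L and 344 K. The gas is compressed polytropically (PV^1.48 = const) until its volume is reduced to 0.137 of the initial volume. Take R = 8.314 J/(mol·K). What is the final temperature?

Polytropic n=1.48: T₂ = T₁(V₁/V₂)^(n−1) = 344×(7.30)^0.48 = 893 K; P₂ = P₁(V₁/V₂)^n = 6250 kPa.

893 K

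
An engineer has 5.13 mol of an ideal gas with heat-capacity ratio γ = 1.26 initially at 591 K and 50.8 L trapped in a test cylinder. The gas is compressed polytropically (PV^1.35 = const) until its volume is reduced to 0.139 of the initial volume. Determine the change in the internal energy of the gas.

P₁ = nRT₁/V₁ = 5.13×8.314×591/50.8 = 496 kPa.
Polytropic n=1.35: T₂ = T₁(V₁/V₂)^(n−1) = 591×(7.19)^0.35 = 1180 K; P₂ = P₁(V₁/V₂)^n = 7120 kPa.
For an ideal gas ΔU = nCvΔT with Cv = R/(γ−1) = 32.0 J/(mol·K).
ΔU = 5.13×32.0×(1180−591) = 96500 J.

96500 J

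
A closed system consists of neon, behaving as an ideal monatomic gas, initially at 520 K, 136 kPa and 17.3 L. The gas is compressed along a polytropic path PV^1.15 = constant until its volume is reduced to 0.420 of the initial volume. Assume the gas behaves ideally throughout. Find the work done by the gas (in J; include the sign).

-2180 J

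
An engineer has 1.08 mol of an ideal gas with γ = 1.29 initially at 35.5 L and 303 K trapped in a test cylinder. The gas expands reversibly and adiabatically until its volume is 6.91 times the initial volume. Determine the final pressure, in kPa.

6.33 kPa

P₁ = nRT₁/V₁ = 1.08×8.314×303/35.5 = 76.6 kPa.
Adiabatic: TV^(γ−1) = const ⇒ T₂ = 303×(0.145)^0.290 = 173 K; PV^γ = const ⇒ P₂ = 6.33 kPa.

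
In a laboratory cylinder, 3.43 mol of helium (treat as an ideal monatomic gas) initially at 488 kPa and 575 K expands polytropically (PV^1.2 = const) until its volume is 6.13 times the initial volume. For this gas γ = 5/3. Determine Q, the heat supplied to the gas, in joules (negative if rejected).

17500 J

V₁ = nRT₁/P₁ = 3.43×8.314×575/488 = 33.6 L.
Polytropic n=1.2: T₂ = T₁(V₁/V₂)^(n−1) = 575×(0.163)^0.20 = 400 K; P₂ = P₁(V₁/V₂)^n = 55.4 kPa.
W = (P₁V₁−P₂V₂)/(n−1) = (488×33.6−55.4×206)/0.20 = 24900 J.
ΔU = nCvΔT = 3.43×12.5×(400−575) = -7480 J.
Q = ΔU + W = 17500 J.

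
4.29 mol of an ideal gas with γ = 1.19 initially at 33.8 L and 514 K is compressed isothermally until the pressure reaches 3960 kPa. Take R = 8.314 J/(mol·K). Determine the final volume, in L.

4.63 L

P₁ = nRT₁/V₁ = 4.29×8.314×514/33.8 = 542 kPa.
Isothermal: T stays 514 K; PV = const ⇒ V₂ = 4.63 L, P₂ = 3960 kPa.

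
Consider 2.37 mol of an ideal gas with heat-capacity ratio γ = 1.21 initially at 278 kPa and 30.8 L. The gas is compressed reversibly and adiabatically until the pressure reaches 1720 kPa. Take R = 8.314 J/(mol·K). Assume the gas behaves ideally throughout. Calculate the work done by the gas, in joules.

-15200 J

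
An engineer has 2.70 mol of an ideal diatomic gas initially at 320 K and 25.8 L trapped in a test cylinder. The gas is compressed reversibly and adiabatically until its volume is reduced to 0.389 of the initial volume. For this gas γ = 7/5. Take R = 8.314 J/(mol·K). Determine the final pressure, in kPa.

P₁ = nRT₁/V₁ = 2.70×8.314×320/25.8 = 278 kPa.
Adiabatic: TV^(γ−1) = const ⇒ T₂ = 320×(2.57)^0.400 = 467 K; PV^γ = const ⇒ P₂ = 1040 kPa.

1040 kPa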